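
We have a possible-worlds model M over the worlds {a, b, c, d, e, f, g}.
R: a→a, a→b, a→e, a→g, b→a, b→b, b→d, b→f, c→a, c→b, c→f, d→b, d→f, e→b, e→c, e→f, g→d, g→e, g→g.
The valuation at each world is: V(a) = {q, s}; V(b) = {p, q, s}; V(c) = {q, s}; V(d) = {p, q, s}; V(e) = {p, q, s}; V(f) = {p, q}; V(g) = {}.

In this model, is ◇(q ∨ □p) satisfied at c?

At c: ◇(q ∨ □p) requires q ∨ □p at some successor in {a, b, f}.
  q ∨ □p holds at a, so ◇(q ∨ □p) is true at c.
    At a: q is true, □p is false, so q ∨ □p is true.
      At a: □p requires p at every successor {a, b, e, g}.
        p fails at a, so □p is false at a.

Yes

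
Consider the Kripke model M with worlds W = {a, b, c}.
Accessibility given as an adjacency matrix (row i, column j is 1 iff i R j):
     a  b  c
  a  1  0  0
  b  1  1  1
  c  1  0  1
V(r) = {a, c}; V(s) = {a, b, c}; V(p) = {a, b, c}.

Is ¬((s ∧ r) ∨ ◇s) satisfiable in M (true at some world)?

Let φ = ¬((s ∧ r) ∨ ◇s). Evaluate φ at each world:
  a (successors {a}): φ is false.
  b (successors {a, b, c}): φ is false.
  c (successors {a, c}): φ is false.
For instance, at c:
  At c: (s ∧ r) ∨ ◇s is true, so ¬((s ∧ r) ∨ ◇s) is false.
    At c: s ∧ r is true, ◇s is true, so (s ∧ r) ∨ ◇s is true.
      At c: ◇s requires s at some successor in {a, c}.
        s holds at a, so ◇s is true at c.

No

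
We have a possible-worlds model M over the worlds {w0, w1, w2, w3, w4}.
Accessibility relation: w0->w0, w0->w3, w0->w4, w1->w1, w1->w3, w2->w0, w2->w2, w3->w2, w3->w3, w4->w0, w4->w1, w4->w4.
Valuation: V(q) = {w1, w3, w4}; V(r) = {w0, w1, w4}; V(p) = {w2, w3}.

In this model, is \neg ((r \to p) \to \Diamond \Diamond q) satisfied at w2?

No

At w2: (r \to p) \to \Diamond \Diamond q is true, so \neg ((r \to p) \to \Diamond \Diamond q) is false.
  At w2: r \to p is true, \Diamond \Diamond q is true, so (r \to p) \to \Diamond \Diamond q is true.
    At w2: \Diamond \Diamond q requires \Diamond q at some successor in {w0, w2}.
      \Diamond q holds at w0, so \Diamond \Diamond q is true at w2.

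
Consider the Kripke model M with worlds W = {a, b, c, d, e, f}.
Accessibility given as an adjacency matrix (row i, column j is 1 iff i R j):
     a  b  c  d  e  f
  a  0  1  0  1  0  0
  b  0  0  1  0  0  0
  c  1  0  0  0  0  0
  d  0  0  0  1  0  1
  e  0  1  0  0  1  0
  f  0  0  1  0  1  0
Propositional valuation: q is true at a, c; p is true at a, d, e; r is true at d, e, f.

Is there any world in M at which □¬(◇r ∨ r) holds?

Yes

Let φ = □¬(◇r ∨ r). Evaluate φ at each world:
  a (successors {b, d}): φ is false.
  b (successors {c}): φ is true.
  c (successors {a}): φ is false.
  d (successors {d, f}): φ is false.
  e (successors {b, e}): φ is false.
  f (successors {c, e}): φ is false.
Detail at b (witness):
  At b: □¬(◇r ∨ r) requires ¬(◇r ∨ r) at every successor {c}.
      At c: ◇r ∨ r is false, so ¬(◇r ∨ r) is true.
  So □¬(◇r ∨ r) is true at b.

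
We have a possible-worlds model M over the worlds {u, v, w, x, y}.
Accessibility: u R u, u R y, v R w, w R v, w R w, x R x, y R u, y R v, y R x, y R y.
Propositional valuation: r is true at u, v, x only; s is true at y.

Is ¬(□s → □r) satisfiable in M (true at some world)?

Let φ = ¬(□s → □r). Evaluate φ at each world:
  u (successors {u, y}): φ is false.
  v (successors {w}): φ is false.
  w (successors {v, w}): φ is false.
  x (successors {x}): φ is false.
  y (successors {u, v, x, y}): φ is false.
For instance, at u:
  At u: □s → □r is true, so ¬(□s → □r) is false.
    At u: □s is false, □r is false, so □s → □r is true.
      At u: □s requires s at every successor {u, y}.
        s fails at u, so □s is false at u.
      At u: □r requires r at every successor {u, y}.
        r fails at y, so □r is false at u.

No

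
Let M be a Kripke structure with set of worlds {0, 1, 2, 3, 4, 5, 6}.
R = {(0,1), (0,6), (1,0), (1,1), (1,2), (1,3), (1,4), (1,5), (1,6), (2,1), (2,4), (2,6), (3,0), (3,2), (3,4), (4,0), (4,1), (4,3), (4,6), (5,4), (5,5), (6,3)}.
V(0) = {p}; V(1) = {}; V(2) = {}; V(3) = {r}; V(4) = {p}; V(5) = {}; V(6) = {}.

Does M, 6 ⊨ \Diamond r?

Recall that \Diamond ψ holds at a world iff ψ holds at some accessible world.
At 6: \Diamond r requires r at some successor in {3}.
  r holds at 3, so \Diamond r is true at 6.

Yes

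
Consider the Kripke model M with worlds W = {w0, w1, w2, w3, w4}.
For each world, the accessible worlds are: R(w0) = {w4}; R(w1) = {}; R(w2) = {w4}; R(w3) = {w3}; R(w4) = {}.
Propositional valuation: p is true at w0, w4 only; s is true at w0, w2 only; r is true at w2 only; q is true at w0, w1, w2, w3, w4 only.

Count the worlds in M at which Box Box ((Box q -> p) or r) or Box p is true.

4

Let φ = Box Box ((Box q -> p) or r) or Box p. Evaluate φ at each world:
  w0 (successors {w4}): φ is true.
  w1 (successors ∅): φ is true.
  w2 (successors {w4}): φ is true.
  w3 (successors {w3}): φ is false.
  w4 (successors ∅): φ is true.
For instance, at w3:
  At w3: Box Box ((Box q -> p) or r) is false, Box p is false, so Box Box ((Box q -> p) or r) or Box p is false.
    At w3: Box Box ((Box q -> p) or r) requires Box ((Box q -> p) or r) at every successor {w3}.
      Box ((Box q -> p) or r) fails at w3, so Box Box ((Box q -> p) or r) is false at w3.
    At w3: Box p requires p at every successor {w3}.
      p fails at w3, so Box p is false at w3.
Satisfying worlds: {w0, w1, w2, w4}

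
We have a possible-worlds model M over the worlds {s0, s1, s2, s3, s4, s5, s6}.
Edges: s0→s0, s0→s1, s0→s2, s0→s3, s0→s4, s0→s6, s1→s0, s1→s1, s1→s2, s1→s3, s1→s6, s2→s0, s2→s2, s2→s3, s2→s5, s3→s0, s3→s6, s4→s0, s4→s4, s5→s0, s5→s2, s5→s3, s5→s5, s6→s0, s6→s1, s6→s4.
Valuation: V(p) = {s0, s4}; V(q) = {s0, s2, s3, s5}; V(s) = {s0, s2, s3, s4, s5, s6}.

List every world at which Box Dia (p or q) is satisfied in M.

Recall that Box ψ holds at a world iff ψ holds at every accessible world, and Dia ψ holds iff ψ holds at some accessible world.
Let φ = Box Dia (p or q). Evaluate φ at each world:
  s0 (successors {s0, s1, s2, s3, s4, s6}): φ is true.
  s1 (successors {s0, s1, s2, s3, s6}): φ is true.
  s2 (successors {s0, s2, s3, s5}): φ is true.
  s3 (successors {s0, s6}): φ is true.
  s4 (successors {s0, s4}): φ is true.
  s5 (successors {s0, s2, s3, s5}): φ is true.
  s6 (successors {s0, s1, s4}): φ is true.
For instance, at s4:
  At s4: Box Dia (p or q) requires Dia (p or q) at every successor {s0, s4}.
      At s0: Dia (p or q) requires p or q at some successor in {s0, s1, s2, s3, s4, s6}.
        p or q holds at s0, so Dia (p or q) is true at s0.
      At s4: Dia (p or q) requires p or q at some successor in {s0, s4}.
        p or q holds at s0, so Dia (p or q) is true at s4.
  So Box Dia (p or q) is true at s4.
Satisfying worlds: {s0, s1, s2, s3, s4, s5, s6}

s0, s1, s2, s3, s4, s5, s6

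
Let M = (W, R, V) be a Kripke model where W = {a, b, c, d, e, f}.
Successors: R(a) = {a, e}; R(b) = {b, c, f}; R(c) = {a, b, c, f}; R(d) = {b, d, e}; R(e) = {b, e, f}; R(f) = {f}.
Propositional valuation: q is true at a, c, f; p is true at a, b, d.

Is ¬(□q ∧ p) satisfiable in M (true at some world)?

Yes

Let φ = ¬(□q ∧ p). Evaluate φ at each world:
  a (successors {a, e}): φ is true.
  b (successors {b, c, f}): φ is true.
  c (successors {a, b, c, f}): φ is true.
  d (successors {b, d, e}): φ is true.
  e (successors {b, e, f}): φ is true.
  f (successors {f}): φ is true.
Detail at a (witness):
  At a: □q ∧ p is false, so ¬(□q ∧ p) is true.
    At a: □q is false, p is true, so □q ∧ p is false.
      At a: □q requires q at every successor {a, e}.
        q fails at e, so □q is false at a.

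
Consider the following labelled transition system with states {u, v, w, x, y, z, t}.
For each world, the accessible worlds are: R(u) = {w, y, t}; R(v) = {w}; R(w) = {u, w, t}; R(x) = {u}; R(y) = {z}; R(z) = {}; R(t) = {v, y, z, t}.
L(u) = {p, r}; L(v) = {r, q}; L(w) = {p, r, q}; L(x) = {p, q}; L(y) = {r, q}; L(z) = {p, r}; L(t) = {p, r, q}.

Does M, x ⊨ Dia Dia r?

At x: Dia Dia r requires Dia r at some successor in {u}.
  Dia r holds at u, so Dia Dia r is true at x.
    At u: Dia r requires r at some successor in {w, y, t}.
      r holds at w, so Dia r is true at u.

Yes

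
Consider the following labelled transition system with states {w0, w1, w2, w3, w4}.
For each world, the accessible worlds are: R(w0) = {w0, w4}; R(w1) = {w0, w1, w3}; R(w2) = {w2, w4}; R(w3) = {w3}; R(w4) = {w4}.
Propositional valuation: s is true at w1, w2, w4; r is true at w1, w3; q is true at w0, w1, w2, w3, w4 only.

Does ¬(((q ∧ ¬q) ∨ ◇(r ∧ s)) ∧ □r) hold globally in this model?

Let φ = ¬(((q ∧ ¬q) ∨ ◇(r ∧ s)) ∧ □r). Evaluate φ at each world:
  w0 (successors {w0, w4}): φ is true.
  w1 (successors {w0, w1, w3}): φ is true.
  w2 (successors {w2, w4}): φ is true.
  w3 (successors {w3}): φ is true.
  w4 (successors {w4}): φ is true.
For instance, at w0:
  At w0: ((q ∧ ¬q) ∨ ◇(r ∧ s)) ∧ □r is false, so ¬(((q ∧ ¬q) ∨ ◇(r ∧ s)) ∧ □r) is true.
    At w0: (q ∧ ¬q) ∨ ◇(r ∧ s) is false, □r is false, so ((q ∧ ¬q) ∨ ◇(r ∧ s)) ∧ □r is false.
      At w0: q ∧ ¬q is false, ◇(r ∧ s) is false, so (q ∧ ¬q) ∨ ◇(r ∧ s) is false.
      At w0: □r requires r at every successor {w0, w4}.
        r fails at w0, so □r is false at w0.

Yes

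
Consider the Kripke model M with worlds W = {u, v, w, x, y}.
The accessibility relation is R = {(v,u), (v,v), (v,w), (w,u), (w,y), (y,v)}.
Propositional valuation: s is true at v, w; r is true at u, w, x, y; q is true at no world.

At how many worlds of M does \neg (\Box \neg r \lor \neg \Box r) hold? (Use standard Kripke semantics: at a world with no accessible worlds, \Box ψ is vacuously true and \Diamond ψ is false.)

Let φ = \neg (\Box \neg r \lor \neg \Box r). Evaluate φ at each world:
  u (successors ∅): φ is false.
  v (successors {u, v, w}): φ is false.
  w (successors {u, y}): φ is true.
  x (successors ∅): φ is false.
  y (successors {v}): φ is false.
For instance, at y:
  At y: \Box \neg r \lor \neg \Box r is true, so \neg (\Box \neg r \lor \neg \Box r) is false.
    At y: \Box \neg r is true, \neg \Box r is true, so \Box \neg r \lor \neg \Box r is true.
      At y: \Box \neg r requires \neg r at every successor {v}.
        At v: \neg r is true.
      So \Box \neg r is true at y.
      At y: \Box r is false, so \neg \Box r is true.
Satisfying worlds: {w}

1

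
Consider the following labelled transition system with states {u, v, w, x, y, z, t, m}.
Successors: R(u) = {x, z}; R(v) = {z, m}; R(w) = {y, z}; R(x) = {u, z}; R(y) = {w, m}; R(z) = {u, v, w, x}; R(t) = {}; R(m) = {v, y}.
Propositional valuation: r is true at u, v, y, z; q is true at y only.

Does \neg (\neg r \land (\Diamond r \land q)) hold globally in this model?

Yes

Recall that \Diamond ψ holds at a world iff ψ holds at some accessible world.
Let φ = \neg (\neg r \land (\Diamond r \land q)). Evaluate φ at each world:
  u (successors {x, z}): φ is true.
  v (successors {z, m}): φ is true.
  w (successors {y, z}): φ is true.
  x (successors {u, z}): φ is true.
  y (successors {w, m}): φ is true.
  z (successors {u, v, w, x}): φ is true.
  t (successors ∅): φ is true.
  m (successors {v, y}): φ is true.
For instance, at v:
  At v: \neg r \land (\Diamond r \land q) is false, so \neg (\neg r \land (\Diamond r \land q)) is true.
    At v: \neg r is false, \Diamond r \land q is false, so \neg r \land (\Diamond r \land q) is false.
      At v: \Diamond r is true, q is false, so \Diamond r \land q is false.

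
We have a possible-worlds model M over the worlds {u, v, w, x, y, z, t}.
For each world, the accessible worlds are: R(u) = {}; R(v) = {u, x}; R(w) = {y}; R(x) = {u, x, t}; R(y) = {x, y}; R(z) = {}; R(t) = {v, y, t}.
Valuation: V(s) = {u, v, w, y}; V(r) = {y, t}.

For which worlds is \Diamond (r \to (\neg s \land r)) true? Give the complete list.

v, x, y, t

Let φ = \Diamond (r \to (\neg s \land r)). Evaluate φ at each world:
  u (successors ∅): φ is false.
  v (successors {u, x}): φ is true.
  w (successors {y}): φ is false.
  x (successors {u, x, t}): φ is true.
  y (successors {x, y}): φ is true.
  z (successors ∅): φ is false.
  t (successors {v, y, t}): φ is true.
For instance, at w:
  At w: \Diamond (r \to (\neg s \land r)) requires r \to (\neg s \land r) at some successor in {y}.
    At y: r \to (\neg s \land r) is false.
  So \Diamond (r \to (\neg s \land r)) is false at w.
Satisfying worlds: {v, x, y, t}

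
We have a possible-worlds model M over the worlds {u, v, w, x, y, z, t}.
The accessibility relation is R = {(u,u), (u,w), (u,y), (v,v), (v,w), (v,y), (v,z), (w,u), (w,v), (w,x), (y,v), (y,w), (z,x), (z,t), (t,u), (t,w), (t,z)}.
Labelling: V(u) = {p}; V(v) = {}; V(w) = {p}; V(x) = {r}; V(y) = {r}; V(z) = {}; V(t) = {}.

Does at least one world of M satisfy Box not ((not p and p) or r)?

Yes

Recall that Box ψ holds at a world iff ψ holds at every accessible world, and Dia ψ holds iff ψ holds at some accessible world.
Let φ = Box not ((not p and p) or r). Evaluate φ at each world:
  u (successors {u, w, y}): φ is false.
  v (successors {v, w, y, z}): φ is false.
  w (successors {u, v, x}): φ is false.
  x (successors ∅): φ is true.
  y (successors {v, w}): φ is true.
  z (successors {x, t}): φ is false.
  t (successors {u, w, z}): φ is true.
Detail at x (witness):
  At x: no accessible worlds, so Box not ((not p and p) or r) holds vacuously.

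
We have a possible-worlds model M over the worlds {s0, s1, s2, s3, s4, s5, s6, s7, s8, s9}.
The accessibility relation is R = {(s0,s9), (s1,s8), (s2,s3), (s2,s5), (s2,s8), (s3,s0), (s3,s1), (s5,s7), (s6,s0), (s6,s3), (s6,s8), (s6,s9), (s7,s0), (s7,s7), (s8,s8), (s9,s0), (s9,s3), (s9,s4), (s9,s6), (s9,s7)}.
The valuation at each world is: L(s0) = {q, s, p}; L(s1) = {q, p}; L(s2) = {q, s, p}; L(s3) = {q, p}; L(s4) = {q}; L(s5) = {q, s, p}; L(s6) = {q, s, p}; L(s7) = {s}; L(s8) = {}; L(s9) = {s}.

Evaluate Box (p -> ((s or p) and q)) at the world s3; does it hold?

Yes

At s3: Box (p -> ((s or p) and q)) requires p -> ((s or p) and q) at every successor {s0, s1}.
  At s0: p -> ((s or p) and q) is true.
  At s1: p -> ((s or p) and q) is true.
So Box (p -> ((s or p) and q)) is true at s3.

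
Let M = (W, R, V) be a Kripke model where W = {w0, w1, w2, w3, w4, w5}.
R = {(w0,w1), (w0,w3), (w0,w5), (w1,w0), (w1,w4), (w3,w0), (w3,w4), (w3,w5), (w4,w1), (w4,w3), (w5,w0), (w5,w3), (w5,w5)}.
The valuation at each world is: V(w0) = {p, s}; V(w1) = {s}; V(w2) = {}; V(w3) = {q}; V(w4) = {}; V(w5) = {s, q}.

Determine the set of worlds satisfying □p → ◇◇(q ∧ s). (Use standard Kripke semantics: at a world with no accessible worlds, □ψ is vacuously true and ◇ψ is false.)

w0, w1, w3, w4, w5

Let φ = □p → ◇◇(q ∧ s). Evaluate φ at each world:
  w0 (successors {w1, w3, w5}): φ is true.
  w1 (successors {w0, w4}): φ is true.
  w2 (successors ∅): φ is false.
  w3 (successors {w0, w4, w5}): φ is true.
  w4 (successors {w1, w3}): φ is true.
  w5 (successors {w0, w3, w5}): φ is true.
For instance, at w3:
  At w3: □p is false, ◇◇(q ∧ s) is true, so □p → ◇◇(q ∧ s) is true.
    At w3: □p requires p at every successor {w0, w4, w5}.
      p fails at w4, so □p is false at w3.
    At w3: ◇◇(q ∧ s) requires ◇(q ∧ s) at some successor in {w0, w4, w5}.
      ◇(q ∧ s) holds at w0, so ◇◇(q ∧ s) is true at w3.
Satisfying worlds: {w0, w1, w3, w4, w5}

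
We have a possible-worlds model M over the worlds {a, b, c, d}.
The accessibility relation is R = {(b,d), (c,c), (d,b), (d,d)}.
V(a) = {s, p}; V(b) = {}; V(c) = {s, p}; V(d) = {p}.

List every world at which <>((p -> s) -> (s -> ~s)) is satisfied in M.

b, d

Recall that <>ψ holds at a world iff ψ holds at some accessible world.
Let φ = <>((p -> s) -> (s -> ~s)). Evaluate φ at each world:
  a (successors ∅): φ is false.
  b (successors {d}): φ is true.
  c (successors {c}): φ is false.
  d (successors {b, d}): φ is true.
For instance, at d:
  At d: <>((p -> s) -> (s -> ~s)) requires (p -> s) -> (s -> ~s) at some successor in {b, d}.
    (p -> s) -> (s -> ~s) holds at b, so <>((p -> s) -> (s -> ~s)) is true at d.
Satisfying worlds: {b, d}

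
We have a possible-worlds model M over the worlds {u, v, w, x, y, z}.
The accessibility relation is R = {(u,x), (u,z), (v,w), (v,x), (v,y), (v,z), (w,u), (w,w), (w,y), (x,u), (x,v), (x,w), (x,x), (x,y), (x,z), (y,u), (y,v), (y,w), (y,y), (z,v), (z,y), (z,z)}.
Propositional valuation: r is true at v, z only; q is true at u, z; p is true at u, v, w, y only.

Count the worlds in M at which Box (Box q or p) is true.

Let φ = Box (Box q or p). Evaluate φ at each world:
  u (successors {x, z}): φ is false.
  v (successors {w, x, y, z}): φ is false.
  w (successors {u, w, y}): φ is true.
  x (successors {u, v, w, x, y, z}): φ is false.
  y (successors {u, v, w, y}): φ is true.
  z (successors {v, y, z}): φ is false.
For instance, at y:
  At y: Box (Box q or p) requires Box q or p at every successor {u, v, w, y}.
    At u: Box q or p is true.
    At v: Box q or p is true.
    At w: Box q or p is true.
    At y: Box q or p is true.
  So Box (Box q or p) is true at y.
Satisfying worlds: {w, y}

2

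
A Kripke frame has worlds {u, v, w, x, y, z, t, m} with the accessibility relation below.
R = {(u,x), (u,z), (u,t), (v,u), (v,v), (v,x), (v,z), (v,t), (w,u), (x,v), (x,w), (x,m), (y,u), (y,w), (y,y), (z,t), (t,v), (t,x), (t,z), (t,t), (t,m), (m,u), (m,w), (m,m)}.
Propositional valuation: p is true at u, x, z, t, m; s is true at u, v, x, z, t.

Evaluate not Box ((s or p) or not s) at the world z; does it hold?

At z: Box ((s or p) or not s) is true, so not Box ((s or p) or not s) is false.
  At z: Box ((s or p) or not s) requires (s or p) or not s at every successor {t}.
    At t: (s or p) or not s is true.
  So Box ((s or p) or not s) is true at z.

No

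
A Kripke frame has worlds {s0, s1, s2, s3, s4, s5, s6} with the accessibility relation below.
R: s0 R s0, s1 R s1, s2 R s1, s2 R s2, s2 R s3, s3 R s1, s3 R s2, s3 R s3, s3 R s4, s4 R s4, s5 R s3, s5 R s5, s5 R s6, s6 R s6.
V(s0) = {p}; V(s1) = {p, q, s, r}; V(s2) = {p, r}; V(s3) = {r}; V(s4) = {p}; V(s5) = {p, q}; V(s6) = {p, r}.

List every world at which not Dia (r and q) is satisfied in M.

Let φ = not Dia (r and q). Evaluate φ at each world:
  s0 (successors {s0}): φ is true.
  s1 (successors {s1}): φ is false.
  s2 (successors {s1, s2, s3}): φ is false.
  s3 (successors {s1, s2, s3, s4}): φ is false.
  s4 (successors {s4}): φ is true.
  s5 (successors {s3, s5, s6}): φ is true.
  s6 (successors {s6}): φ is true.
For instance, at s6:
  At s6: Dia (r and q) is false, so not Dia (r and q) is true.
    At s6: Dia (r and q) requires r and q at some successor in {s6}.
      At s6: r and q is false.
    So Dia (r and q) is false at s6.
Satisfying worlds: {s0, s4, s5, s6}

s0, s4, s5, s6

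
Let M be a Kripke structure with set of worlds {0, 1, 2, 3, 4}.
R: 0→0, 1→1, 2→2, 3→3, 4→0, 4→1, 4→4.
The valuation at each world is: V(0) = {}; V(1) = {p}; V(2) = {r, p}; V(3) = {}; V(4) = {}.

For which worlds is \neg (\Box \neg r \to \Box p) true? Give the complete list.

0, 3, 4

Let φ = \neg (\Box \neg r \to \Box p). Evaluate φ at each world:
  0 (successors {0}): φ is true.
  1 (successors {1}): φ is false.
  2 (successors {2}): φ is false.
  3 (successors {3}): φ is true.
  4 (successors {0, 1, 4}): φ is true.
For instance, at 4:
  At 4: \Box \neg r \to \Box p is false, so \neg (\Box \neg r \to \Box p) is true.
    At 4: \Box \neg r is true, \Box p is false, so \Box \neg r \to \Box p is false.
      At 4: \Box \neg r requires \neg r at every successor {0, 1, 4}.
        At 0: \neg r is true.
        At 1: \neg r is true.
        At 4: \neg r is true.
      So \Box \neg r is true at 4.
      At 4: \Box p requires p at every successor {0, 1, 4}.
        p fails at 0, so \Box p is false at 4.
Satisfying worlds: {0, 3, 4}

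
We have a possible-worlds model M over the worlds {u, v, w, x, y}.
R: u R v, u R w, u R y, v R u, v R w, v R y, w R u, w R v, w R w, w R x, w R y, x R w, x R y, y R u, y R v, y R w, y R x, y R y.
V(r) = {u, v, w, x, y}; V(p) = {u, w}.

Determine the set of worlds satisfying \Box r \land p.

u, w

Recall that \Box ψ holds at a world iff ψ holds at every accessible world, and \Diamond ψ holds iff ψ holds at some accessible world.
Let φ = \Box r \land p. Evaluate φ at each world:
  u (successors {v, w, y}): φ is true.
  v (successors {u, w, y}): φ is false.
  w (successors {u, v, w, x, y}): φ is true.
  x (successors {w, y}): φ is false.
  y (successors {u, v, w, x, y}): φ is false.
For instance, at w:
  At w: \Box r is true, p is true, so \Box r \land p is true.
    At w: \Box r requires r at every successor {u, v, w, x, y}.
      At u: r is true.
      At v: r is true.
      At w: r is true.
      At x: r is true.
      At y: r is true.
    So \Box r is true at w.
Satisfying worlds: {u, w}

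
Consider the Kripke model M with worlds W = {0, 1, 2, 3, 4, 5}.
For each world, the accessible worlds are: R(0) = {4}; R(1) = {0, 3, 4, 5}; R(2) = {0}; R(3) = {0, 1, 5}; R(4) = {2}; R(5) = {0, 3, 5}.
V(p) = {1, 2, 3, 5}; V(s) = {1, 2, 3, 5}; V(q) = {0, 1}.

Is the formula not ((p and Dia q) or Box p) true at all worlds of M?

No

Let φ = not ((p and Dia q) or Box p). Evaluate φ at each world:
  0 (successors {4}): φ is true.
  1 (successors {0, 3, 4, 5}): φ is false.
  2 (successors {0}): φ is false.
  3 (successors {0, 1, 5}): φ is false.
  4 (successors {2}): φ is false.
  5 (successors {0, 3, 5}): φ is false.
Detail at 1 (counterexample):
  At 1: (p and Dia q) or Box p is true, so not ((p and Dia q) or Box p) is false.
    At 1: p and Dia q is true, Box p is false, so (p and Dia q) or Box p is true.
      At 1: p is true, Dia q is true, so p and Dia q is true.
      At 1: Box p requires p at every successor {0, 3, 4, 5}.
        p fails at 0, so Box p is false at 1.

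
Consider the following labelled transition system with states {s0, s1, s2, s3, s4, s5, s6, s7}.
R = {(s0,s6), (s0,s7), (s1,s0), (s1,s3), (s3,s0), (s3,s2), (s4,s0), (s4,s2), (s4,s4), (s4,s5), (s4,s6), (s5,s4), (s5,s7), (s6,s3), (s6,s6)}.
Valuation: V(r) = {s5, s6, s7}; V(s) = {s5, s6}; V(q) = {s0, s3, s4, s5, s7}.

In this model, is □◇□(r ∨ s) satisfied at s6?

No

Recall that □ψ holds at a world iff ψ holds at every accessible world, and ◇ψ holds iff ψ holds at some accessible world.
At s6: □◇□(r ∨ s) requires ◇□(r ∨ s) at every successor {s3, s6}.
  ◇□(r ∨ s) fails at s6, so □◇□(r ∨ s) is false at s6.
    At s6: ◇□(r ∨ s) requires □(r ∨ s) at some successor in {s3, s6}.
      At s3: □(r ∨ s) is false.
      At s6: □(r ∨ s) is false.
    So ◇□(r ∨ s) is false at s6.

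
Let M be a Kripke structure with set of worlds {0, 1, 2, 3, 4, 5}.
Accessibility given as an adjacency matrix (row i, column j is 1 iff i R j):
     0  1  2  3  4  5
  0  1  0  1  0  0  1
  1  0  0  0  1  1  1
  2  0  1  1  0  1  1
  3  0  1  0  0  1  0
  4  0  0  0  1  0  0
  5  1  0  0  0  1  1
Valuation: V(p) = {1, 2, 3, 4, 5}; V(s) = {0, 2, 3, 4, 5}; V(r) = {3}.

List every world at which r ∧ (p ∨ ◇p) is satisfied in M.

Let φ = r ∧ (p ∨ ◇p). Evaluate φ at each world:
  0 (successors {0, 2, 5}): φ is false.
  1 (successors {3, 4, 5}): φ is false.
  2 (successors {1, 2, 4, 5}): φ is false.
  3 (successors {1, 4}): φ is true.
  4 (successors {3}): φ is false.
  5 (successors {0, 4, 5}): φ is false.
For instance, at 5:
  At 5: r is false, p ∨ ◇p is true, so r ∧ (p ∨ ◇p) is false.
    At 5: p is true, ◇p is true, so p ∨ ◇p is true.
      At 5: ◇p requires p at some successor in {0, 4, 5}.
        p holds at 4, so ◇p is true at 5.
Satisfying worlds: {3}

3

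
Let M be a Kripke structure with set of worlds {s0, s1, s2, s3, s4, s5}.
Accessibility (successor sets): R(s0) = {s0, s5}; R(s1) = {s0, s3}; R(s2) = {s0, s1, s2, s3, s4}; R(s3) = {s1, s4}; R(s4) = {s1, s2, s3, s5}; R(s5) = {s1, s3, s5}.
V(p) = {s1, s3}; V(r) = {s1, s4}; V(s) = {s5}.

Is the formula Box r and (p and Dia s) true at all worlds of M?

No

Let φ = Box r and (p and Dia s). Evaluate φ at each world:
  s0 (successors {s0, s5}): φ is false.
  s1 (successors {s0, s3}): φ is false.
  s2 (successors {s0, s1, s2, s3, s4}): φ is false.
  s3 (successors {s1, s4}): φ is false.
  s4 (successors {s1, s2, s3, s5}): φ is false.
  s5 (successors {s1, s3, s5}): φ is false.
Detail at s0 (counterexample):
  At s0: Box r is false, p and Dia s is false, so Box r and (p and Dia s) is false.
    At s0: Box r requires r at every successor {s0, s5}.
      r fails at s0, so Box r is false at s0.
    At s0: p is false, Dia s is true, so p and Dia s is false.
      At s0: Dia s requires s at some successor in {s0, s5}.
        s holds at s5, so Dia s is true at s0.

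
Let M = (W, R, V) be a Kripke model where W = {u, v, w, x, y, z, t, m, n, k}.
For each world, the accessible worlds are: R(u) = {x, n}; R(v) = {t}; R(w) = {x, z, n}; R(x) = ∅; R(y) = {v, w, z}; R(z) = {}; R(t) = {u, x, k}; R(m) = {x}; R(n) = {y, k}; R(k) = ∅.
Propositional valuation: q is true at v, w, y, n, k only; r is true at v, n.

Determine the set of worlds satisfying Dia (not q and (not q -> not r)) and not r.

u, w, y, t, m

Let φ = Dia (not q and (not q -> not r)) and not r. Evaluate φ at each world:
  u (successors {x, n}): φ is true.
  v (successors {t}): φ is false.
  w (successors {x, z, n}): φ is true.
  x (successors ∅): φ is false.
  y (successors {v, w, z}): φ is true.
  z (successors ∅): φ is false.
  t (successors {u, x, k}): φ is true.
  m (successors {x}): φ is true.
  n (successors {y, k}): φ is false.
  k (successors ∅): φ is false.
For instance, at u:
  At u: Dia (not q and (not q -> not r)) is true, not r is true, so Dia (not q and (not q -> not r)) and not r is true.
    At u: Dia (not q and (not q -> not r)) requires not q and (not q -> not r) at some successor in {x, n}.
      not q and (not q -> not r) holds at x, so Dia (not q and (not q -> not r)) is true at u.
Satisfying worlds: {u, w, y, t, m}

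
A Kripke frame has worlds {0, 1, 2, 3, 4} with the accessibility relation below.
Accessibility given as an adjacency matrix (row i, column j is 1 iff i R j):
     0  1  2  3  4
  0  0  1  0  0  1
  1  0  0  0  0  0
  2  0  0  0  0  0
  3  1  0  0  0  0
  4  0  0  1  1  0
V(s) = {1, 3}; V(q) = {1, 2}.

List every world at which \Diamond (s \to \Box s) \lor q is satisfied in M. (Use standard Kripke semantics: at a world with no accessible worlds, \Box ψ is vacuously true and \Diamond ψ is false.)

0, 1, 2, 3, 4

Let φ = \Diamond (s \to \Box s) \lor q. Evaluate φ at each world:
  0 (successors {1, 4}): φ is true.
  1 (successors ∅): φ is true.
  2 (successors ∅): φ is true.
  3 (successors {0}): φ is true.
  4 (successors {2, 3}): φ is true.
For instance, at 3:
  At 3: \Diamond (s \to \Box s) is true, q is false, so \Diamond (s \to \Box s) \lor q is true.
    At 3: \Diamond (s \to \Box s) requires s \to \Box s at some successor in {0}.
      s \to \Box s holds at 0, so \Diamond (s \to \Box s) is true at 3.
Satisfying worlds: {0, 1, 2, 3, 4}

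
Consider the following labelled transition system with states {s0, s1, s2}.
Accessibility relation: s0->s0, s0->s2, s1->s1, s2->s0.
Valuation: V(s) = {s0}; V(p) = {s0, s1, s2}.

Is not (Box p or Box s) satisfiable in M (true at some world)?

No

Recall that Box ψ holds at a world iff ψ holds at every accessible world, and Dia ψ holds iff ψ holds at some accessible world.
Let φ = not (Box p or Box s). Evaluate φ at each world:
  s0 (successors {s0, s2}): φ is false.
  s1 (successors {s1}): φ is false.
  s2 (successors {s0}): φ is false.
For instance, at s0:
  At s0: Box p or Box s is true, so not (Box p or Box s) is false.
    At s0: Box p is true, Box s is false, so Box p or Box s is true.
      At s0: Box p requires p at every successor {s0, s2}.
        At s0: p is true.
        At s2: p is true.
      So Box p is true at s0.
      At s0: Box s requires s at every successor {s0, s2}.
        s fails at s2, so Box s is false at s0.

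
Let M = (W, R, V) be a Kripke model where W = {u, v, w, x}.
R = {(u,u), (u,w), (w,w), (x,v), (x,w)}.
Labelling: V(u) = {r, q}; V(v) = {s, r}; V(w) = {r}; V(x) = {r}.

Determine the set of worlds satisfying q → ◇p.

Let φ = q → ◇p. Evaluate φ at each world:
  u (successors {u, w}): φ is false.
  v (successors ∅): φ is true.
  w (successors {w}): φ is true.
  x (successors {v, w}): φ is true.
For instance, at x:
  At x: q is false, ◇p is false, so q → ◇p is true.
    At x: ◇p requires p at some successor in {v, w}.
      At v: p is false.
      At w: p is false.
    So ◇p is false at x.
Satisfying worlds: {v, w, x}

v, w, x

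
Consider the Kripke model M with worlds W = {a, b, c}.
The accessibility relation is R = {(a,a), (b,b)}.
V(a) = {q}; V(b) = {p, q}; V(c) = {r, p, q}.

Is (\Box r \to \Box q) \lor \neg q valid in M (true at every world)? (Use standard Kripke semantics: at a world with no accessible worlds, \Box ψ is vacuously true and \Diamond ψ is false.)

Recall that \Box ψ holds at a world iff ψ holds at every accessible world, and \Diamond ψ holds iff ψ holds at some accessible world.
Let φ = (\Box r \to \Box q) \lor \neg q. Evaluate φ at each world:
  a (successors {a}): φ is true.
  b (successors {b}): φ is true.
  c (successors ∅): φ is true.
For instance, at b:
  At b: \Box r \to \Box q is true, \neg q is false, so (\Box r \to \Box q) \lor \neg q is true.
    At b: \Box r is false, \Box q is true, so \Box r \to \Box q is true.
      At b: \Box r requires r at every successor {b}.
        r fails at b, so \Box r is false at b.
      At b: \Box q requires q at every successor {b}.
        At b: q is true.
      So \Box q is true at b.

Yes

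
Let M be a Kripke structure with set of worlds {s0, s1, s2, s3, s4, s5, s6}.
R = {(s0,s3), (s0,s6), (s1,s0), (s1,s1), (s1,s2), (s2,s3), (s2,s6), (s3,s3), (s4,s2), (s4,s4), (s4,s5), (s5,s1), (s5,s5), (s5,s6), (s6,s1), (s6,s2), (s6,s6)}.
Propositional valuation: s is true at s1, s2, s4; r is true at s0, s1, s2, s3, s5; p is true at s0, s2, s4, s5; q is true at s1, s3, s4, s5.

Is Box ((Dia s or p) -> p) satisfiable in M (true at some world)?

Let φ = Box ((Dia s or p) -> p). Evaluate φ at each world:
  s0 (successors {s3, s6}): φ is false.
  s1 (successors {s0, s1, s2}): φ is false.
  s2 (successors {s3, s6}): φ is false.
  s3 (successors {s3}): φ is true.
  s4 (successors {s2, s4, s5}): φ is true.
  s5 (successors {s1, s5, s6}): φ is false.
  s6 (successors {s1, s2, s6}): φ is false.
Detail at s3 (witness):
  At s3: Box ((Dia s or p) -> p) requires (Dia s or p) -> p at every successor {s3}.
      At s3: Dia s or p is false, p is false, so (Dia s or p) -> p is true.
  So Box ((Dia s or p) -> p) is true at s3.

Yes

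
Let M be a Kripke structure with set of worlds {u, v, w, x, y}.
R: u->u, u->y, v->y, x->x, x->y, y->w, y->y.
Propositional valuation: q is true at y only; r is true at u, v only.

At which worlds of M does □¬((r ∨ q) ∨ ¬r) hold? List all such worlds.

Recall that □ψ holds at a world iff ψ holds at every accessible world, and ◇ψ holds iff ψ holds at some accessible world.
Let φ = □¬((r ∨ q) ∨ ¬r). Evaluate φ at each world:
  u (successors {u, y}): φ is false.
  v (successors {y}): φ is false.
  w (successors ∅): φ is true.
  x (successors {x, y}): φ is false.
  y (successors {w, y}): φ is false.
For instance, at v:
  At v: □¬((r ∨ q) ∨ ¬r) requires ¬((r ∨ q) ∨ ¬r) at every successor {y}.
    ¬((r ∨ q) ∨ ¬r) fails at y, so □¬((r ∨ q) ∨ ¬r) is false at v.
Satisfying worlds: {w}

w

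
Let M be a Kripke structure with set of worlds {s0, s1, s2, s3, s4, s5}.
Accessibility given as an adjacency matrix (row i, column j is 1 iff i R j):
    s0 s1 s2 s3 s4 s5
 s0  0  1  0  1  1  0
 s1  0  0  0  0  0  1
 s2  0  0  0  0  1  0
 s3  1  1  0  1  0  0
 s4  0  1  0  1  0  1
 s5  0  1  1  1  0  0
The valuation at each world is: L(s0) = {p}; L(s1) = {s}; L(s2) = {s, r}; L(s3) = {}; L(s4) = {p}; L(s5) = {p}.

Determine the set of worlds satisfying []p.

s1, s2

Let φ = []p. Evaluate φ at each world:
  s0 (successors {s1, s3, s4}): φ is false.
  s1 (successors {s5}): φ is true.
  s2 (successors {s4}): φ is true.
  s3 (successors {s0, s1, s3}): φ is false.
  s4 (successors {s1, s3, s5}): φ is false.
  s5 (successors {s1, s2, s3}): φ is false.
For instance, at s4:
  At s4: []p requires p at every successor {s1, s3, s5}.
    p fails at s1, so []p is false at s4.
Satisfying worlds: {s1, s2}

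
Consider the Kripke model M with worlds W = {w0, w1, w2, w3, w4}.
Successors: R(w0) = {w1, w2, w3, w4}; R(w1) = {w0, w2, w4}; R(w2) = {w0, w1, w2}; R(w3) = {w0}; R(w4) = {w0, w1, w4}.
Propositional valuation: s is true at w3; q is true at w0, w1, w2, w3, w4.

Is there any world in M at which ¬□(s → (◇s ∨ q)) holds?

No

Let φ = ¬□(s → (◇s ∨ q)). Evaluate φ at each world:
  w0 (successors {w1, w2, w3, w4}): φ is false.
  w1 (successors {w0, w2, w4}): φ is false.
  w2 (successors {w0, w1, w2}): φ is false.
  w3 (successors {w0}): φ is false.
  w4 (successors {w0, w1, w4}): φ is false.
For instance, at w3:
  At w3: □(s → (◇s ∨ q)) is true, so ¬□(s → (◇s ∨ q)) is false.
    At w3: □(s → (◇s ∨ q)) requires s → (◇s ∨ q) at every successor {w0}.
      At w0: s → (◇s ∨ q) is true.
    So □(s → (◇s ∨ q)) is true at w3.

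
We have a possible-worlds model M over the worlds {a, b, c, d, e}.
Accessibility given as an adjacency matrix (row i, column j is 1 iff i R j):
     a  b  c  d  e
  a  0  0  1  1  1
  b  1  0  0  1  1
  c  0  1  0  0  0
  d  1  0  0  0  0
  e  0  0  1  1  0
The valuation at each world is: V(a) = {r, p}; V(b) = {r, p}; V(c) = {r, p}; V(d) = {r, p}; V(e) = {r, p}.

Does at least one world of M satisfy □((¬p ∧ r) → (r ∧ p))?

Yes

Let φ = □((¬p ∧ r) → (r ∧ p)). Evaluate φ at each world:
  a (successors {c, d, e}): φ is true.
  b (successors {a, d, e}): φ is true.
  c (successors {b}): φ is true.
  d (successors {a}): φ is true.
  e (successors {c, d}): φ is true.
Detail at a (witness):
  At a: □((¬p ∧ r) → (r ∧ p)) requires (¬p ∧ r) → (r ∧ p) at every successor {c, d, e}.
    At c: (¬p ∧ r) → (r ∧ p) is true.
    At d: (¬p ∧ r) → (r ∧ p) is true.
    At e: (¬p ∧ r) → (r ∧ p) is true.
  So □((¬p ∧ r) → (r ∧ p)) is true at a.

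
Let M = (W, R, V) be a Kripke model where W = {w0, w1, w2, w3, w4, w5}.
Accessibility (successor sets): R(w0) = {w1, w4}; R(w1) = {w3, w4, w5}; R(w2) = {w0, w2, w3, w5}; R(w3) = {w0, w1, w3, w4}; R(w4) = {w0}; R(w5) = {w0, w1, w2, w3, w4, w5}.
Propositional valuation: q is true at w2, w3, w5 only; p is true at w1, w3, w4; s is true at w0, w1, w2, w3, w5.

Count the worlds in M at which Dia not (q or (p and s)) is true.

Let φ = Dia not (q or (p and s)). Evaluate φ at each world:
  w0 (successors {w1, w4}): φ is true.
  w1 (successors {w3, w4, w5}): φ is true.
  w2 (successors {w0, w2, w3, w5}): φ is true.
  w3 (successors {w0, w1, w3, w4}): φ is true.
  w4 (successors {w0}): φ is true.
  w5 (successors {w0, w1, w2, w3, w4, w5}): φ is true.
For instance, at w1:
  At w1: Dia not (q or (p and s)) requires not (q or (p and s)) at some successor in {w3, w4, w5}.
    not (q or (p and s)) holds at w4, so Dia not (q or (p and s)) is true at w1.
Satisfying worlds: {w0, w1, w2, w3, w4, w5}

6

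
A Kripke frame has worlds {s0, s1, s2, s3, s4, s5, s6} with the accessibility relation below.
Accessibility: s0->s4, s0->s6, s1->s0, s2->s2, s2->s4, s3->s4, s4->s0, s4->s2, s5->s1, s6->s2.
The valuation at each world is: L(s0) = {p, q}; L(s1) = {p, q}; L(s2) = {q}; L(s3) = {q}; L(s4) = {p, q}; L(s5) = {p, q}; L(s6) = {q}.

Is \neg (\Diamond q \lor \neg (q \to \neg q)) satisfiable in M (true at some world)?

Recall that \Diamond ψ holds at a world iff ψ holds at some accessible world.
Let φ = \neg (\Diamond q \lor \neg (q \to \neg q)). Evaluate φ at each world:
  s0 (successors {s4, s6}): φ is false.
  s1 (successors {s0}): φ is false.
  s2 (successors {s2, s4}): φ is false.
  s3 (successors {s4}): φ is false.
  s4 (successors {s0, s2}): φ is false.
  s5 (successors {s1}): φ is false.
  s6 (successors {s2}): φ is false.
For instance, at s0:
  At s0: \Diamond q \lor \neg (q \to \neg q) is true, so \neg (\Diamond q \lor \neg (q \to \neg q)) is false.
    At s0: \Diamond q is true, \neg (q \to \neg q) is true, so \Diamond q \lor \neg (q \to \neg q) is true.
      At s0: \Diamond q requires q at some successor in {s4, s6}.
        q holds at s4, so \Diamond q is true at s0.

No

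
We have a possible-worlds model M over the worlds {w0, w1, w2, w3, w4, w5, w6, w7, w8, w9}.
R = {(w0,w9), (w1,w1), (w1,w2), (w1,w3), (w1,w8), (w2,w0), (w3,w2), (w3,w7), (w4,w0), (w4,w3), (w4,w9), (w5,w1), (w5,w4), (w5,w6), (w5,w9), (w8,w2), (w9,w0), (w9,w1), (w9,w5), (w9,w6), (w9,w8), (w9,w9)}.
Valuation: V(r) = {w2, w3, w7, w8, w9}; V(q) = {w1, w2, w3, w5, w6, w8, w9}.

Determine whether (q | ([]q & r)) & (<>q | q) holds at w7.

No

Recall that []ψ holds at a world iff ψ holds at every accessible world, and <>ψ holds iff ψ holds at some accessible world.
At w7: q | ([]q & r) is true, <>q | q is false, so (q | ([]q & r)) & (<>q | q) is false.
  At w7: q is false, []q & r is true, so q | ([]q & r) is true.
    At w7: []q is true, r is true, so []q & r is true.
      At w7: no accessible worlds, so []q holds vacuously.
  At w7: <>q is false, q is false, so <>q | q is false.
    At w7: no accessible worlds, so <>q is false.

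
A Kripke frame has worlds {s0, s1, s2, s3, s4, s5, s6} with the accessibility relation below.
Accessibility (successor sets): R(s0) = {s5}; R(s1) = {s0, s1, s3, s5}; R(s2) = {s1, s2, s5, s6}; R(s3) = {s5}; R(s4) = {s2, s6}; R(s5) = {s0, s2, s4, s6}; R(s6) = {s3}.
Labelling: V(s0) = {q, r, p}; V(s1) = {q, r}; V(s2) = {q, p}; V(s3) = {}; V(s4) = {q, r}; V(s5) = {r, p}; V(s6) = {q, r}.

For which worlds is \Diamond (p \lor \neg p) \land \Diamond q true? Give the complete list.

Recall that \Diamond ψ holds at a world iff ψ holds at some accessible world.
Let φ = \Diamond (p \lor \neg p) \land \Diamond q. Evaluate φ at each world:
  s0 (successors {s5}): φ is false.
  s1 (successors {s0, s1, s3, s5}): φ is true.
  s2 (successors {s1, s2, s5, s6}): φ is true.
  s3 (successors {s5}): φ is false.
  s4 (successors {s2, s6}): φ is true.
  s5 (successors {s0, s2, s4, s6}): φ is true.
  s6 (successors {s3}): φ is false.
For instance, at s3:
  At s3: \Diamond (p \lor \neg p) is true, \Diamond q is false, so \Diamond (p \lor \neg p) \land \Diamond q is false.
    At s3: \Diamond (p \lor \neg p) requires p \lor \neg p at some successor in {s5}.
      p \lor \neg p holds at s5, so \Diamond (p \lor \neg p) is true at s3.
    At s3: \Diamond q requires q at some successor in {s5}.
      At s5: q is false.
    So \Diamond q is false at s3.
Satisfying worlds: {s1, s2, s4, s5}

s1, s2, s4, s5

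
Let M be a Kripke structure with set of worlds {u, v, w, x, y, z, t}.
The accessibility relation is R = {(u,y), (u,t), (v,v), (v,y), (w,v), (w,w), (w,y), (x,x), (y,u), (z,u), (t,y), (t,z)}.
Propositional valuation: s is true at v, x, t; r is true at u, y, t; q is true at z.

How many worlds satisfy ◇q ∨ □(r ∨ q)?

4

Let φ = ◇q ∨ □(r ∨ q). Evaluate φ at each world:
  u (successors {y, t}): φ is true.
  v (successors {v, y}): φ is false.
  w (successors {v, w, y}): φ is false.
  x (successors {x}): φ is false.
  y (successors {u}): φ is true.
  z (successors {u}): φ is true.
  t (successors {y, z}): φ is true.
For instance, at v:
  At v: ◇q is false, □(r ∨ q) is false, so ◇q ∨ □(r ∨ q) is false.
    At v: ◇q requires q at some successor in {v, y}.
      At v: q is false.
      At y: q is false.
    So ◇q is false at v.
    At v: □(r ∨ q) requires r ∨ q at every successor {v, y}.
      r ∨ q fails at v, so □(r ∨ q) is false at v.
Satisfying worlds: {u, y, z, t}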